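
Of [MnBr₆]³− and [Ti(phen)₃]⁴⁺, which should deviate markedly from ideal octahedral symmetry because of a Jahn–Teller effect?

[MnBr₆]³−: Ligand charges: each bromide is −1. With an overall charge of −3 the manganese centre must be in the +3 oxidation state. Group 7 minus oxidation state 3 gives a d⁴ configuration. Bromide is a weak-field ligand for a first-row metal, so the complex is high-spin. The t₂g³e_g¹ (high-spin) configuration has an unevenly filled e_g set; the Jahn–Teller theorem predicts a tetragonal distortion (typically axial elongation) to lift the degeneracy.
[Ti(phen)₃]⁴⁺: Ligand charges: 1,10-phenanthroline is neutral. With an overall charge of +4 the titanium centre must be in the +4 oxidation state. Titanium is a group-4 element; Ti(IV) is therefore d⁰. The d⁰ configuration leaves the e_g set evenly filled (or empty) — no strong Jahn–Teller driving force.

[MnBr₆]³−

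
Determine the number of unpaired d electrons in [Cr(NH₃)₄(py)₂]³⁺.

3

Ligand charges: ammonia is neutral; pyridine is neutral. With an overall charge of +3 the chromium centre must be in the +3 oxidation state.
Group 6 minus oxidation state 3 gives a d³ configuration.
In an octahedral field the d³ configuration is t₂g³e_g⁰ (only one arrangement possible), giving 3 unpaired electrons.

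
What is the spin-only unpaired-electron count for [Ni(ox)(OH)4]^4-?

2 unpaired electrons

Summing ligand charges against the −4 overall charge gives an oxidation state of +2 for nickel.
Group 10 minus oxidation state 2 gives a d⁸ configuration.
Counting donor atoms: 1×oxalate (bidentate) → 2 donors; 4×hydroxide (monodentate) → 4 donors. Coordination number = 6.
In an octahedral field the d⁸ configuration is t₂g⁶e_g² (only one arrangement possible), giving 2 unpaired electrons.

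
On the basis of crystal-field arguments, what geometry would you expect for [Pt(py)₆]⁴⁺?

octahedral

Ligand charges: pyridine is neutral. With an overall charge of +4 the platinum centre must be in the +4 oxidation state.
Platinum is a group-10 element; Pt(IV) is therefore d⁶.
Coordination number: 6.
Six donors around a single metal centre give an octahedral coordination sphere.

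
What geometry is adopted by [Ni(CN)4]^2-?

Summing ligand charges against the −2 overall charge gives an oxidation state of +2 for nickel.
Nickel is a group-10 element; Ni(II) is therefore d⁸.
With 4 monodentate ligands the coordination number is 4.
Cyanide is a strong-field ligand (high in the spectrochemical series).
A 3d d⁸ ion with strong-field ligands gains enough CFSE to favour square planar over tetrahedral.

square planar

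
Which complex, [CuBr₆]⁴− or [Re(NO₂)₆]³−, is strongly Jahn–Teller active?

[CuBr₆]⁴−

[CuBr₆]⁴−: Summing ligand charges against the −4 overall charge gives an oxidation state of +2 for copper. Copper is a group-11 element; Cu(II) is therefore d⁹. The t₂g⁶e_g³ configuration has an unevenly filled e_g set; the Jahn–Teller theorem predicts a tetragonal distortion (typically axial elongation) to lift the degeneracy.
[Re(NO₂)₆]³−: Each nitro (N-bound nitrite) is −1; balancing the −3 overall charge requires Re(III). Re sits in group 7, so the d-electron count is 7 − 3 = 4. A 5d ion has a large Δₒ and is invariably low-spin. The d⁴ configuration leaves the e_g set evenly filled (or empty) — no strong Jahn–Teller driving force.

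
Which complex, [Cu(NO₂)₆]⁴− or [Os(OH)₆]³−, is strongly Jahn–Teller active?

[Cu(NO₂)₆]⁴−

[Cu(NO₂)₆]⁴−: Each nitro (N-bound nitrite) is −1; balancing the −4 overall charge requires Cu(II). Cu sits in group 11, so the d-electron count is 11 − 2 = 9. The t₂g⁶e_g³ configuration has an unevenly filled e_g set; the Jahn–Teller theorem predicts a tetragonal distortion (typically axial elongation) to lift the degeneracy.
[Os(OH)₆]³−: Summing ligand charges against the −3 overall charge gives an oxidation state of +3 for osmium. Group 8 minus oxidation state 3 gives a d⁵ configuration. A 5d ion has a large Δₒ and is invariably low-spin. The d⁵ configuration leaves the e_g set evenly filled (or empty) — no strong Jahn–Teller driving force.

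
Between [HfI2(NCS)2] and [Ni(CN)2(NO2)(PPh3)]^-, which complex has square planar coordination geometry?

For [HfI2(NCS)2]: Summing ligand charges against the 0 overall charge gives an oxidation state of +4 for hafnium. Hf sits in group 4, so the d-electron count is 4 − 4 = 0. A d⁰ ion has no crystal-field stabilisation preference between square planar and tetrahedral, so four ligands adopt the sterically favoured tetrahedral geometry. → tetrahedral.
For [Ni(CN)2(NO2)(PPh3)]^-: Ligand charges: each cyanide is −1; each nitro (N-bound nitrite) is −1; triphenylphosphine is neutral. With an overall charge of −1 the nickel centre must be in the +2 oxidation state. Group 10 minus oxidation state 2 gives a d⁸ configuration. Cyanide, nitro (N-bound nitrite), and triphenylphosphine are strong-field ligands (high in the spectrochemical series). A 3d d⁸ ion with strong-field ligands gains enough CFSE to favour square planar over tetrahedral. → square planar.

[Ni(CN)2(NO2)(PPh3)]^-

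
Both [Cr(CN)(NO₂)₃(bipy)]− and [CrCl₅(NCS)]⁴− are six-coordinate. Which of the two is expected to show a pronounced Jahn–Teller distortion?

[Cr(CN)(NO₂)₃(bipy)]−: Summing ligand charges against the −1 overall charge gives an oxidation state of +3 for chromium. Chromium is a group-6 element; Cr(III) is therefore d³. The d³ configuration leaves the e_g set evenly filled (or empty) — no strong Jahn–Teller driving force.
[CrCl₅(NCS)]⁴−: Summing ligand charges against the −4 overall charge gives an oxidation state of +2 for chromium. Group 6 minus oxidation state 2 gives a d⁴ configuration. Chloride and isothiocyanate are weak-field ligands for a first-row metal, so the complex is high-spin. The t₂g³e_g¹ (high-spin) configuration has an unevenly filled e_g set; the Jahn–Teller theorem predicts a tetragonal distortion (typically axial elongation) to lift the degeneracy.

[CrCl₅(NCS)]⁴−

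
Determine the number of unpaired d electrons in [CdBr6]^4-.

Each bromide is −1; balancing the −4 overall charge requires Cd(II).
Cadmium is a group-12 element; Cd(II) is therefore d¹⁰.
In an octahedral field the d¹⁰ configuration is t₂g⁶e_g⁴, giving 0 unpaired electrons.

0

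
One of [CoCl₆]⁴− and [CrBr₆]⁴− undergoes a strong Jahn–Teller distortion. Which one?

[CoCl₆]⁴−: Each chloride is −1; balancing the −4 overall charge requires Co(II). Co sits in group 9, so the d-electron count is 9 − 2 = 7. Chloride is a weak-field ligand for a first-row metal, so the complex is high-spin. The d⁷ configuration leaves the e_g set evenly filled (or empty) — no strong Jahn–Teller driving force.
[CrBr₆]⁴−: Each bromide is −1; balancing the −4 overall charge requires Cr(II). Cr sits in group 6, so the d-electron count is 6 − 2 = 4. Bromide is a weak-field ligand for a first-row metal, so the complex is high-spin. The t₂g³e_g¹ (high-spin) configuration has an unevenly filled e_g set; the Jahn–Teller theorem predicts a tetragonal distortion (typically axial elongation) to lift the degeneracy.

[CrBr₆]⁴−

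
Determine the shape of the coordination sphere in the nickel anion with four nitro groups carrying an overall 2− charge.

Ligand charges: each nitro (N-bound nitrite) is −1. With an overall charge of −2 the nickel centre must be in the +2 oxidation state.
Nickel is a group-10 element; Ni(II) is therefore d⁸.
Coordination number: 4.
Nitro (N-bound nitrite) is a strong-field ligand (high in the spectrochemical series).
A 3d d⁸ ion with strong-field ligands gains enough CFSE to favour square planar over tetrahedral.

square planar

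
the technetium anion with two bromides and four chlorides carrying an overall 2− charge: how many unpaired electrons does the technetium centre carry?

Ligand charges: each bromide is −1; each chloride is −1. With an overall charge of −2 the technetium centre must be in the +4 oxidation state.
Tc sits in group 7, so the d-electron count is 7 − 4 = 3.
In an octahedral field the d³ configuration is t₂g³e_g⁰ (only one arrangement possible), giving 3 unpaired electrons.

3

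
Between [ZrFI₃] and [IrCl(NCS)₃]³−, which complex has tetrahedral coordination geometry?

For [ZrFI₃]: Each fluoride is −1; each iodide is −1; balancing the 0 overall charge requires Zr(IV). Group 4 minus oxidation state 4 gives a d⁰ configuration. A d⁰ ion has no crystal-field stabilisation preference between square planar and tetrahedral, so four ligands adopt the sterically favoured tetrahedral geometry. → tetrahedral.
For [IrCl(NCS)₃]³−: Summing ligand charges against the −3 overall charge gives an oxidation state of +1 for iridium. Group 9 minus oxidation state 1 gives a d⁸ configuration. A 5d d⁸ ion has a large crystal-field splitting; square planar leaves the high-energy d_{x²−y²} orbital empty and maximises CFSE. → square planar.

[ZrFI₃]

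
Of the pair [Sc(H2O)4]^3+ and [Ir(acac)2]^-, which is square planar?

[Ir(acac)2]^-

For [Sc(H2O)4]^3+: Water is neutral; balancing the +3 overall charge requires Sc(III). Sc sits in group 3, so the d-electron count is 3 − 3 = 0. A d⁰ ion has no crystal-field stabilisation preference between square planar and tetrahedral, so four ligands adopt the sterically favoured tetrahedral geometry. → tetrahedral.
For [Ir(acac)2]^-: Ligand charges: each acetylacetonate is −1. With an overall charge of −1 the iridium centre must be in the +1 oxidation state. Ir sits in group 9, so the d-electron count is 9 − 1 = 8. A 5d d⁸ ion has a large crystal-field splitting; square planar leaves the high-energy d_{x²−y²} orbital empty and maximises CFSE. → square planar.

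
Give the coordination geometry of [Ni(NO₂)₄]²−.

Summing ligand charges against the −2 overall charge gives an oxidation state of +2 for nickel.
Group 10 minus oxidation state 2 gives a d⁸ configuration.
Coordination number: 4.
Nitro (N-bound nitrite) is a strong-field ligand (high in the spectrochemical series).
A 3d d⁸ ion with strong-field ligands gains enough CFSE to favour square planar over tetrahedral.

square planar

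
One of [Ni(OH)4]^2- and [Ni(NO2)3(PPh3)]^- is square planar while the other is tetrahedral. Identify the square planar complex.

[Ni(NO2)3(PPh3)]^-

For [Ni(OH)4]^2-: Ligand charges: each hydroxide is −1. With an overall charge of −2 the nickel centre must be in the +2 oxidation state. Ni sits in group 10, so the d-electron count is 10 − 2 = 8. Hydroxide is a weak-field ligand. With weak-field ligands the CFSE gain from square planar is small, so a 3d d⁸ ion takes the sterically preferred tetrahedral geometry. → tetrahedral.
For [Ni(NO2)3(PPh3)]^-: Each nitro (N-bound nitrite) is −1; triphenylphosphine is neutral; balancing the −1 overall charge requires Ni(II). Nickel is a group-10 element; Ni(II) is therefore d⁸. Nitro (N-bound nitrite) and triphenylphosphine are strong-field ligands (high in the spectrochemical series). A 3d d⁸ ion with strong-field ligands gains enough CFSE to favour square planar over tetrahedral. → square planar.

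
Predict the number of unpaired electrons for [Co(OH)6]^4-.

Summing ligand charges against the −4 overall charge gives an oxidation state of +2 for cobalt.
Co sits in group 9, so the d-electron count is 9 − 2 = 7.
The spin state decides the count: Hydroxide is a weak-field ligand for a first-row metal, so the complex is high-spin.
An octahedral high-spin d⁷ ion is t₂g⁵e_g², giving 3 unpaired electrons.

3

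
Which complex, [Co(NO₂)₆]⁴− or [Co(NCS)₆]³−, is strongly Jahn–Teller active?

[Co(NO₂)₆]⁴−: Summing ligand charges against the −4 overall charge gives an oxidation state of +2 for cobalt. Group 9 minus oxidation state 2 gives a d⁷ configuration. Nitro (N-bound nitrite) is a strong-field ligand (high in the spectrochemical series) for a first-row metal, so the complex is low-spin. The t₂g⁶e_g¹ (low-spin) configuration has an unevenly filled e_g set; the Jahn–Teller theorem predicts a tetragonal distortion (typically axial elongation) to lift the degeneracy.
[Co(NCS)₆]³−: Each isothiocyanate is −1; balancing the −3 overall charge requires Co(III). Group 9 minus oxidation state 3 gives a d⁶ configuration. Co(III) has an exceptionally large octahedral splitting and is low-spin with essentially every ligand except fluoride. The d⁶ configuration leaves the e_g set evenly filled (or empty) — no strong Jahn–Teller driving force.

[Co(NO₂)₆]⁴−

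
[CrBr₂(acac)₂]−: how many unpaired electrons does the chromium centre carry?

Each bromide is −1; each acetylacetonate is −1; balancing the −1 overall charge requires Cr(III).
Chromium is a group-6 element; Cr(III) is therefore d³.
Counting donor atoms: 2×bromide (monodentate) → 2 donors; 2×acetylacetonate (bidentate) → 4 donors. Coordination number = 6.
In an octahedral field the d³ configuration is t₂g³e_g⁰ (only one arrangement possible), giving 3 unpaired electrons.

3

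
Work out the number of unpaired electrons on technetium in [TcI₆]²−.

3

Ligand charges: each iodide is −1. With an overall charge of −2 the technetium centre must be in the +4 oxidation state.
Group 7 minus oxidation state 4 gives a d³ configuration.
In an octahedral field the d³ configuration is t₂g³e_g⁰ (only one arrangement possible), giving 3 unpaired electrons.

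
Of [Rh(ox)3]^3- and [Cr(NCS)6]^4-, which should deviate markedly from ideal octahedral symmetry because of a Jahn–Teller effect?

[Cr(NCS)6]^4-

[Rh(ox)3]^3-: Each oxalate is −2; balancing the −3 overall charge requires Rh(III). Rh sits in group 9, so the d-electron count is 9 − 3 = 6. A 4d ion has a large Δₒ and is invariably low-spin. The d⁶ configuration leaves the e_g set evenly filled (or empty) — no strong Jahn–Teller driving force.
[Cr(NCS)6]^4-: Ligand charges: each isothiocyanate is −1. With an overall charge of −4 the chromium centre must be in the +2 oxidation state. Chromium is a group-6 element; Cr(II) is therefore d⁴. Isothiocyanate is a weak-field ligand for a first-row metal, so the complex is high-spin. The t₂g³e_g¹ (high-spin) configuration has an unevenly filled e_g set; the Jahn–Teller theorem predicts a tetragonal distortion (typically axial elongation) to lift the degeneracy.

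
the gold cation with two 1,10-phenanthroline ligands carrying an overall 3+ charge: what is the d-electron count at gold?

Ligand charges: 1,10-phenanthroline is neutral. With an overall charge of +3 the gold centre must be in the +3 oxidation state.
Au sits in group 11, so the d-electron count is 11 − 3 = 8.

d⁸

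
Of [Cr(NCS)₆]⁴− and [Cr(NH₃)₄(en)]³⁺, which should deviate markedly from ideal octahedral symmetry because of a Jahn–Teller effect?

[Cr(NCS)₆]⁴−: Summing ligand charges against the −4 overall charge gives an oxidation state of +2 for chromium. Cr sits in group 6, so the d-electron count is 6 − 2 = 4. Isothiocyanate is a weak-field ligand for a first-row metal, so the complex is high-spin. The t₂g³e_g¹ (high-spin) configuration has an unevenly filled e_g set; the Jahn–Teller theorem predicts a tetragonal distortion (typically axial elongation) to lift the degeneracy.
[Cr(NH₃)₄(en)]³⁺: Ammonia is neutral; ethylenediamine is neutral; balancing the +3 overall charge requires Cr(III). Group 6 minus oxidation state 3 gives a d³ configuration. The d³ configuration leaves the e_g set evenly filled (or empty) — no strong Jahn–Teller driving force.

[Cr(NCS)₆]⁴−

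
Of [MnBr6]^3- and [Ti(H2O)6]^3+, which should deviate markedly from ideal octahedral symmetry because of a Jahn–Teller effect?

[MnBr6]^3-

[MnBr6]^3-: Each bromide is −1; balancing the −3 overall charge requires Mn(III). Mn sits in group 7, so the d-electron count is 7 − 3 = 4. Bromide is a weak-field ligand for a first-row metal, so the complex is high-spin. The t₂g³e_g¹ (high-spin) configuration has an unevenly filled e_g set; the Jahn–Teller theorem predicts a tetragonal distortion (typically axial elongation) to lift the degeneracy.
[Ti(H2O)6]^3+: Ligand charges: water is neutral. With an overall charge of +3 the titanium centre must be in the +3 oxidation state. Titanium is a group-4 element; Ti(III) is therefore d¹. The d¹ configuration leaves the e_g set evenly filled (or empty) — no strong Jahn–Teller driving force.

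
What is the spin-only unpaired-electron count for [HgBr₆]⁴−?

0 unpaired electrons

Ligand charges: each bromide is −1. With an overall charge of −4 the mercury centre must be in the +2 oxidation state.
Mercury is a group-12 element; Hg(II) is therefore d¹⁰.
In an octahedral field the d¹⁰ configuration is t₂g⁶e_g⁴, giving 0 unpaired electrons.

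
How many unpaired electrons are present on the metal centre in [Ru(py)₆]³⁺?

Ligand charges: pyridine is neutral. With an overall charge of +3 the ruthenium centre must be in the +3 oxidation state.
Ruthenium is a group-8 element; Ru(III) is therefore d⁵.
The spin state decides the count: a 4d ion has a large Δₒ and is invariably low-spin.
An octahedral low-spin d⁵ ion is t₂g⁵e_g⁰, giving 1 unpaired electron.

1 unpaired electron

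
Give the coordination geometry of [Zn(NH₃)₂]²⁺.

Summing ligand charges against the +2 overall charge gives an oxidation state of +2 for zinc.
Zinc is a group-12 element; Zn(II) is therefore d¹⁰.
Coordination number: 2.
A d¹⁰ ion with only two ligands adopts a linear arrangement (sp hybridisation; no CFSE preference).

linear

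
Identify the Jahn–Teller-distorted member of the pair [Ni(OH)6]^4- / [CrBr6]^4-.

[CrBr6]^4-

[Ni(OH)6]^4-: Summing ligand charges against the −4 overall charge gives an oxidation state of +2 for nickel. Ni sits in group 10, so the d-electron count is 10 − 2 = 8. The d⁸ configuration leaves the e_g set evenly filled (or empty) — no strong Jahn–Teller driving force.
[CrBr6]^4-: Ligand charges: each bromide is −1. With an overall charge of −4 the chromium centre must be in the +2 oxidation state. Chromium is a group-6 element; Cr(II) is therefore d⁴. Bromide is a weak-field ligand for a first-row metal, so the complex is high-spin. The t₂g³e_g¹ (high-spin) configuration has an unevenly filled e_g set; the Jahn–Teller theorem predicts a tetragonal distortion (typically axial elongation) to lift the degeneracy.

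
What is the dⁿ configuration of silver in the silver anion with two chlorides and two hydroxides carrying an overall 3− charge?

Ligand charges: each chloride is −1; each hydroxide is −1. With an overall charge of −3 the silver centre must be in the +1 oxidation state.
Ag sits in group 11, so the d-electron count is 11 − 1 = 10.

d¹⁰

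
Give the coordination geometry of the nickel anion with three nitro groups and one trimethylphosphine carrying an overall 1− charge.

Summing ligand charges against the −1 overall charge gives an oxidation state of +2 for nickel.
Ni sits in group 10, so the d-electron count is 10 − 2 = 8.
Coordination number: 4.
Nitro (N-bound nitrite) and trimethylphosphine are strong-field ligands (high in the spectrochemical series).
A 3d d⁸ ion with strong-field ligands gains enough CFSE to favour square planar over tetrahedral.

square planar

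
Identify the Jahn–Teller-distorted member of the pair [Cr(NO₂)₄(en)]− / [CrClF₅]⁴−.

[Cr(NO₂)₄(en)]−: Ligand charges: each nitro (N-bound nitrite) is −1; ethylenediamine is neutral. With an overall charge of −1 the chromium centre must be in the +3 oxidation state. Group 6 minus oxidation state 3 gives a d³ configuration. The d³ configuration leaves the e_g set evenly filled (or empty) — no strong Jahn–Teller driving force.
[CrClF₅]⁴−: Each chloride is −1; each fluoride is −1; balancing the −4 overall charge requires Cr(II). Chromium is a group-6 element; Cr(II) is therefore d⁴. Chloride and fluoride are weak-field ligands for a first-row metal, so the complex is high-spin. The t₂g³e_g¹ (high-spin) configuration has an unevenly filled e_g set; the Jahn–Teller theorem predicts a tetragonal distortion (typically axial elongation) to lift the degeneracy.

[CrClF₅]⁴−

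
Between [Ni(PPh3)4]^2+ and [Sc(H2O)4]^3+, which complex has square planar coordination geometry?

[Ni(PPh3)4]^2+

For [Ni(PPh3)4]^2+: Triphenylphosphine is neutral; balancing the +2 overall charge requires Ni(II). Nickel is a group-10 element; Ni(II) is therefore d⁸. Triphenylphosphine is a strong-field ligand (high in the spectrochemical series). A 3d d⁸ ion with strong-field ligands gains enough CFSE to favour square planar over tetrahedral. → square planar.
For [Sc(H2O)4]^3+: Ligand charges: water is neutral. With an overall charge of +3 the scandium centre must be in the +3 oxidation state. Sc sits in group 3, so the d-electron count is 3 − 3 = 0. A d⁰ ion has no crystal-field stabilisation preference between square planar and tetrahedral, so four ligands adopt the sterically favoured tetrahedral geometry. → tetrahedral.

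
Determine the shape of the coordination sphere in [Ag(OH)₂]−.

Each hydroxide is −1; balancing the −1 overall charge requires Ag(I).
Silver is a group-11 element; Ag(I) is therefore d¹⁰.
Coordination number: 2.
A d¹⁰ ion with only two ligands adopts a linear arrangement (sp hybridisation; no CFSE preference).

linear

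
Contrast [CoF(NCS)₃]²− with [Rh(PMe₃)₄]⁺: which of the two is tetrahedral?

For [CoF(NCS)₃]²−: Ligand charges: each fluoride is −1; each isothiocyanate is −1. With an overall charge of −2 the cobalt centre must be in the +2 oxidation state. Group 9 minus oxidation state 2 gives a d⁷ configuration. For a high-spin 3d d⁷ ion with weak-field ligands the small Δₜ gives little square-planar CFSE advantage, so four ligands adopt the sterically favoured tetrahedral geometry. → tetrahedral.
For [Rh(PMe₃)₄]⁺: Trimethylphosphine is neutral; balancing the +1 overall charge requires Rh(I). Rh sits in group 9, so the d-electron count is 9 − 1 = 8. A 4d d⁸ ion has a large crystal-field splitting; square planar leaves the high-energy d_{x²−y²} orbital empty and maximises CFSE. → square planar.

[CoF(NCS)₃]²−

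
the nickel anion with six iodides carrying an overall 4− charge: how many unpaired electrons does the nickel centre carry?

2 unpaired electrons

Ligand charges: each iodide is −1. With an overall charge of −4 the nickel centre must be in the +2 oxidation state.
Ni sits in group 10, so the d-electron count is 10 − 2 = 8.
In an octahedral field the d⁸ configuration is t₂g⁶e_g² (only one arrangement possible), giving 2 unpaired electrons.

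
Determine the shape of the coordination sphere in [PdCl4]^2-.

Ligand charges: each chloride is −1. With an overall charge of −2 the palladium centre must be in the +2 oxidation state.
Palladium is a group-10 element; Pd(II) is therefore d⁸.
With 4 monodentate ligands the coordination number is 4.
A 4d d⁸ ion has a large crystal-field splitting; square planar leaves the high-energy d_{x²−y²} orbital empty and maximises CFSE.

square planar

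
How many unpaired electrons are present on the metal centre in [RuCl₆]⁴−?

0

Each chloride is −1; balancing the −4 overall charge requires Ru(II).
Ru sits in group 8, so the d-electron count is 8 − 2 = 6.
The spin state decides the count: a 4d ion has a large Δₒ and is invariably low-spin.
An octahedral low-spin d⁶ ion is t₂g⁶e_g⁰, giving 0 unpaired electrons.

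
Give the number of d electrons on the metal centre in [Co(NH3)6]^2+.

d⁷

Ammonia is neutral; balancing the +2 overall charge requires Co(II).
Cobalt is a group-9 element; Co(II) is therefore d⁷.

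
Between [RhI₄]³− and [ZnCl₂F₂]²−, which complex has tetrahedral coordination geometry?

[ZnCl₂F₂]²−

For [RhI₄]³−: Each iodide is −1; balancing the −3 overall charge requires Rh(I). Group 9 minus oxidation state 1 gives a d⁸ configuration. A 4d d⁸ ion has a large crystal-field splitting; square planar leaves the high-energy d_{x²−y²} orbital empty and maximises CFSE. → square planar.
For [ZnCl₂F₂]²−: Ligand charges: each chloride is −1; each fluoride is −1. With an overall charge of −2 the zinc centre must be in the +2 oxidation state. Group 12 minus oxidation state 2 gives a d¹⁰ configuration. A d¹⁰ ion has no crystal-field stabilisation preference between square planar and tetrahedral, so four ligands adopt the sterically favoured tetrahedral geometry. → tetrahedral.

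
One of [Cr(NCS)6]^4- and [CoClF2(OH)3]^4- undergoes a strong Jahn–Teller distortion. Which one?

[Cr(NCS)6]^4-: Ligand charges: each isothiocyanate is −1. With an overall charge of −4 the chromium centre must be in the +2 oxidation state. Cr sits in group 6, so the d-electron count is 6 − 2 = 4. Isothiocyanate is a weak-field ligand for a first-row metal, so the complex is high-spin. The t₂g³e_g¹ (high-spin) configuration has an unevenly filled e_g set; the Jahn–Teller theorem predicts a tetragonal distortion (typically axial elongation) to lift the degeneracy.
[CoClF2(OH)3]^4-: Summing ligand charges against the −4 overall charge gives an oxidation state of +2 for cobalt. Group 9 minus oxidation state 2 gives a d⁷ configuration. Chloride, fluoride, and hydroxide are weak-field ligands for a first-row metal, so the complex is high-spin. The d⁷ configuration leaves the e_g set evenly filled (or empty) — no strong Jahn–Teller driving force.

[Cr(NCS)6]^4-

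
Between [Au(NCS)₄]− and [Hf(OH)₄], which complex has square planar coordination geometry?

For [Au(NCS)₄]−: Each isothiocyanate is −1; balancing the −1 overall charge requires Au(III). Au sits in group 11, so the d-electron count is 11 − 3 = 8. A 5d d⁸ ion has a large crystal-field splitting; square planar leaves the high-energy d_{x²−y²} orbital empty and maximises CFSE. → square planar.
For [Hf(OH)₄]: Ligand charges: each hydroxide is −1. With an overall charge of 0 the hafnium centre must be in the +4 oxidation state. Hf sits in group 4, so the d-electron count is 4 − 4 = 0. A d⁰ ion has no crystal-field stabilisation preference between square planar and tetrahedral, so four ligands adopt the sterically favoured tetrahedral geometry. → tetrahedral.

[Au(NCS)₄]−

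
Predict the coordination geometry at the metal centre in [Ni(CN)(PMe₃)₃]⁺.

square planar

Ligand charges: each cyanide is −1; trimethylphosphine is neutral. With an overall charge of +1 the nickel centre must be in the +2 oxidation state.
Ni sits in group 10, so the d-electron count is 10 − 2 = 8.
With 4 monodentate ligands the coordination number is 4.
Cyanide and trimethylphosphine are strong-field ligands (high in the spectrochemical series).
A 3d d⁸ ion with strong-field ligands gains enough CFSE to favour square planar over tetrahedral.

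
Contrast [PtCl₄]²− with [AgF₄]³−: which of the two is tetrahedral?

[AgF₄]³−

For [PtCl₄]²−: Summing ligand charges against the −2 overall charge gives an oxidation state of +2 for platinum. Platinum is a group-10 element; Pt(II) is therefore d⁸. A 5d d⁸ ion has a large crystal-field splitting; square planar leaves the high-energy d_{x²−y²} orbital empty and maximises CFSE. → square planar.
For [AgF₄]³−: Summing ligand charges against the −3 overall charge gives an oxidation state of +1 for silver. Ag sits in group 11, so the d-electron count is 11 − 1 = 10. A d¹⁰ ion has no crystal-field stabilisation preference between square planar and tetrahedral, so four ligands adopt the sterically favoured tetrahedral geometry. → tetrahedral.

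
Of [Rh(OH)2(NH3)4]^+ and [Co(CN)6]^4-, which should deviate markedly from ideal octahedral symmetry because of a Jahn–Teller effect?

[Co(CN)6]^4-

[Rh(OH)2(NH3)4]^+: Each hydroxide is −1; ammonia is neutral; balancing the +1 overall charge requires Rh(III). Rhodium is a group-9 element; Rh(III) is therefore d⁶. A 4d ion has a large Δₒ and is invariably low-spin. The d⁶ configuration leaves the e_g set evenly filled (or empty) — no strong Jahn–Teller driving force.
[Co(CN)6]^4-: Ligand charges: each cyanide is −1. With an overall charge of −4 the cobalt centre must be in the +2 oxidation state. Co sits in group 9, so the d-electron count is 9 − 2 = 7. Cyanide is a strong-field ligand (high in the spectrochemical series) for a first-row metal, so the complex is low-spin. The t₂g⁶e_g¹ (low-spin) configuration has an unevenly filled e_g set; the Jahn–Teller theorem predicts a tetragonal distortion (typically axial elongation) to lift the degeneracy.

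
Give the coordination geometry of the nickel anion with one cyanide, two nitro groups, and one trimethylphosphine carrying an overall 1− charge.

Ligand charges: each cyanide is −1; each nitro (N-bound nitrite) is −1; trimethylphosphine is neutral. With an overall charge of −1 the nickel centre must be in the +2 oxidation state.
Group 10 minus oxidation state 2 gives a d⁸ configuration.
Coordination number: 4.
Cyanide, nitro (N-bound nitrite), and trimethylphosphine are strong-field ligands (high in the spectrochemical series).
A 3d d⁸ ion with strong-field ligands gains enough CFSE to favour square planar over tetrahedral.

square planar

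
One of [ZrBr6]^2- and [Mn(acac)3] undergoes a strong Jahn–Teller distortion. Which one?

[Mn(acac)3]

[ZrBr6]^2-: Summing ligand charges against the −2 overall charge gives an oxidation state of +4 for zirconium. Group 4 minus oxidation state 4 gives a d⁰ configuration. The d⁰ configuration leaves the e_g set evenly filled (or empty) — no strong Jahn–Teller driving force.
[Mn(acac)3]: Summing ligand charges against the 0 overall charge gives an oxidation state of +3 for manganese. Mn sits in group 7, so the d-electron count is 7 − 3 = 4. Acetylacetonate is a weak-field ligand for a first-row metal, so the complex is high-spin. The t₂g³e_g¹ (high-spin) configuration has an unevenly filled e_g set; the Jahn–Teller theorem predicts a tetragonal distortion (typically axial elongation) to lift the degeneracy.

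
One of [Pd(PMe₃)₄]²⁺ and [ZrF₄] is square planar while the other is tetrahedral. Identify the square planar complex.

For [Pd(PMe₃)₄]²⁺: Ligand charges: trimethylphosphine is neutral. With an overall charge of +2 the palladium centre must be in the +2 oxidation state. Group 10 minus oxidation state 2 gives a d⁸ configuration. A 4d d⁸ ion has a large crystal-field splitting; square planar leaves the high-energy d_{x²−y²} orbital empty and maximises CFSE. → square planar.
For [ZrF₄]: Each fluoride is −1; balancing the 0 overall charge requires Zr(IV). Zirconium is a group-4 element; Zr(IV) is therefore d⁰. A d⁰ ion has no crystal-field stabilisation preference between square planar and tetrahedral, so four ligands adopt the sterically favoured tetrahedral geometry. → tetrahedral.

[Pd(PMe₃)₄]²⁺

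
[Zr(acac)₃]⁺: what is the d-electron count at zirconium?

d0

Ligand charges: each acetylacetonate is −1. With an overall charge of +1 the zirconium centre must be in the +4 oxidation state.
Group 4 minus oxidation state 4 gives a d⁰ configuration.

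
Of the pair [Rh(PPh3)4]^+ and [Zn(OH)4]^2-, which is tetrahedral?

[Zn(OH)4]^2-

For [Rh(PPh3)4]^+: Summing ligand charges against the +1 overall charge gives an oxidation state of +1 for rhodium. Rh sits in group 9, so the d-electron count is 9 − 1 = 8. A 4d d⁸ ion has a large crystal-field splitting; square planar leaves the high-energy d_{x²−y²} orbital empty and maximises CFSE. → square planar.
For [Zn(OH)4]^2-: Each hydroxide is −1; balancing the −2 overall charge requires Zn(II). Zn sits in group 12, so the d-electron count is 12 − 2 = 10. A d¹⁰ ion has no crystal-field stabilisation preference between square planar and tetrahedral, so four ligands adopt the sterically favoured tetrahedral geometry. → tetrahedral.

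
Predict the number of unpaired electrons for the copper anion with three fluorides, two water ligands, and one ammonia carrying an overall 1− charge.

Summing ligand charges against the −1 overall charge gives an oxidation state of +2 for copper.
Copper is a group-11 element; Cu(II) is therefore d⁹.
In an octahedral field the d⁹ configuration is t₂g⁶e_g³ (only one arrangement possible), giving 1 unpaired electron.

1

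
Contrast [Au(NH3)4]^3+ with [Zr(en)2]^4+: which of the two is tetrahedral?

[Zr(en)2]^4+

For [Au(NH3)4]^3+: Ammonia is neutral; balancing the +3 overall charge requires Au(III). Gold is a group-11 element; Au(III) is therefore d⁸. A 5d d⁸ ion has a large crystal-field splitting; square planar leaves the high-energy d_{x²−y²} orbital empty and maximises CFSE. → square planar.
For [Zr(en)2]^4+: Summing ligand charges against the +4 overall charge gives an oxidation state of +4 for zirconium. Group 4 minus oxidation state 4 gives a d⁰ configuration. A d⁰ ion has no crystal-field stabilisation preference between square planar and tetrahedral, so four ligands adopt the sterically favoured tetrahedral geometry. → tetrahedral.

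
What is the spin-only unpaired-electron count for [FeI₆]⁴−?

Ligand charges: each iodide is −1. With an overall charge of −4 the iron centre must be in the +2 oxidation state.
Group 8 minus oxidation state 2 gives a d⁶ configuration.
The spin state decides the count: Iodide is a weak-field ligand for a first-row metal, so the complex is high-spin.
An octahedral high-spin d⁶ ion is t₂g⁴e_g², giving 4 unpaired electrons.

4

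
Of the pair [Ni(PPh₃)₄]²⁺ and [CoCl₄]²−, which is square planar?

For [Ni(PPh₃)₄]²⁺: Summing ligand charges against the +2 overall charge gives an oxidation state of +2 for nickel. Nickel is a group-10 element; Ni(II) is therefore d⁸. Triphenylphosphine is a strong-field ligand (high in the spectrochemical series). A 3d d⁸ ion with strong-field ligands gains enough CFSE to favour square planar over tetrahedral. → square planar.
For [CoCl₄]²−: Summing ligand charges against the −2 overall charge gives an oxidation state of +2 for cobalt. Group 9 minus oxidation state 2 gives a d⁷ configuration. For a high-spin 3d d⁷ ion with weak-field ligands the small Δₜ gives little square-planar CFSE advantage, so four ligands adopt the sterically favoured tetrahedral geometry. → tetrahedral.

[Ni(PPh₃)₄]²⁺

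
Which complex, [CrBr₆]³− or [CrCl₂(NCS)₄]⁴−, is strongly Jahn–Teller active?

[CrBr₆]³−: Summing ligand charges against the −3 overall charge gives an oxidation state of +3 for chromium. Chromium is a group-6 element; Cr(III) is therefore d³. The d³ configuration leaves the e_g set evenly filled (or empty) — no strong Jahn–Teller driving force.
[CrCl₂(NCS)₄]⁴−: Summing ligand charges against the −4 overall charge gives an oxidation state of +2 for chromium. Chromium is a group-6 element; Cr(II) is therefore d⁴. Chloride and isothiocyanate are weak-field ligands for a first-row metal, so the complex is high-spin. The t₂g³e_g¹ (high-spin) configuration has an unevenly filled e_g set; the Jahn–Teller theorem predicts a tetragonal distortion (typically axial elongation) to lift the degeneracy.

[CrCl₂(NCS)₄]⁴−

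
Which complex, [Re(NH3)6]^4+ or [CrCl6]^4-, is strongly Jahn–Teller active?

[CrCl6]^4-

[Re(NH3)6]^4+: Summing ligand charges against the +4 overall charge gives an oxidation state of +4 for rhenium. Group 7 minus oxidation state 4 gives a d³ configuration. The d³ configuration leaves the e_g set evenly filled (or empty) — no strong Jahn–Teller driving force.
[CrCl6]^4-: Summing ligand charges against the −4 overall charge gives an oxidation state of +2 for chromium. Cr sits in group 6, so the d-electron count is 6 − 2 = 4. Chloride is a weak-field ligand for a first-row metal, so the complex is high-spin. The t₂g³e_g¹ (high-spin) configuration has an unevenly filled e_g set; the Jahn–Teller theorem predicts a tetragonal distortion (typically axial elongation) to lift the degeneracy.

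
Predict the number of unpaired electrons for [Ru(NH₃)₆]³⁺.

1 unpaired electron

Summing ligand charges against the +3 overall charge gives an oxidation state of +3 for ruthenium.
Ru sits in group 8, so the d-electron count is 8 − 3 = 5.
The spin state decides the count: a 4d ion has a large Δₒ and is invariably low-spin.
An octahedral low-spin d⁵ ion is t₂g⁵e_g⁰, giving 1 unpaired electron.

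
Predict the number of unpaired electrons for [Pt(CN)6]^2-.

0 unpaired electrons

Summing ligand charges against the −2 overall charge gives an oxidation state of +4 for platinum.
Platinum is a group-10 element; Pt(IV) is therefore d⁶.
The spin state decides the count: a 5d ion has a large Δₒ and is invariably low-spin.
An octahedral low-spin d⁶ ion is t₂g⁶e_g⁰, giving 0 unpaired electrons.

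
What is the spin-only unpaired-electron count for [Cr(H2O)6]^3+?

3

Water is neutral; balancing the +3 overall charge requires Cr(III).
Group 6 minus oxidation state 3 gives a d³ configuration.
In an octahedral field the d³ configuration is t₂g³e_g⁰ (only one arrangement possible), giving 3 unpaired electrons.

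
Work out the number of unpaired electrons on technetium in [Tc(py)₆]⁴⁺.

3

Summing ligand charges against the +4 overall charge gives an oxidation state of +4 for technetium.
Technetium is a group-7 element; Tc(IV) is therefore d³.
In an octahedral field the d³ configuration is t₂g³e_g⁰ (only one arrangement possible), giving 3 unpaired electrons.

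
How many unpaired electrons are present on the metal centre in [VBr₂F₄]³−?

Ligand charges: each bromide is −1; each fluoride is −1. With an overall charge of −3 the vanadium centre must be in the +3 oxidation state.
Group 5 minus oxidation state 3 gives a d² configuration.
In an octahedral field the d² configuration is t₂g²e_g⁰ (only one arrangement possible), giving 2 unpaired electrons.

2 unpaired electrons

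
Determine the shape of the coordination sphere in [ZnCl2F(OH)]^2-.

Each chloride is −1; each fluoride is −1; each hydroxide is −1; balancing the −2 overall charge requires Zn(II).
Zn sits in group 12, so the d-electron count is 12 − 2 = 10.
Coordination number: 4.
A d¹⁰ ion has no crystal-field stabilisation preference between square planar and tetrahedral, so four ligands adopt the sterically favoured tetrahedral geometry.

tetrahedral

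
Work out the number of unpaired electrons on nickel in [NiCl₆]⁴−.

Summing ligand charges against the −4 overall charge gives an oxidation state of +2 for nickel.
Group 10 minus oxidation state 2 gives a d⁸ configuration.
In an octahedral field the d⁸ configuration is t₂g⁶e_g² (only one arrangement possible), giving 2 unpaired electrons.

2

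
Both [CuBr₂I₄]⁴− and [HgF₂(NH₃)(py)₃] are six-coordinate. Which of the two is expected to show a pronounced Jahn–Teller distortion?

[CuBr₂I₄]⁴−: Each bromide is −1; each iodide is −1; balancing the −4 overall charge requires Cu(II). Cu sits in group 11, so the d-electron count is 11 − 2 = 9. The t₂g⁶e_g³ configuration has an unevenly filled e_g set; the Jahn–Teller theorem predicts a tetragonal distortion (typically axial elongation) to lift the degeneracy.
[HgF₂(NH₃)(py)₃]: Summing ligand charges against the 0 overall charge gives an oxidation state of +2 for mercury. Mercury is a group-12 element; Hg(II) is therefore d¹⁰. The d¹⁰ configuration leaves the e_g set evenly filled (or empty) — no strong Jahn–Teller driving force.

[CuBr₂I₄]⁴−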